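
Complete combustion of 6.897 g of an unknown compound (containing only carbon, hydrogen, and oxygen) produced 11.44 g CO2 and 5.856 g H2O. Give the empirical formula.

mol C = 11.44 / 44.01 = 0.2599; mass C = 0.2599 × 12.01 = 3.122 g
mol H = 2 × (5.856 / 18.02) = 0.6499; mass H = 0.6499 × 1.008 = 0.6551 g
mass O = 6.897 − (3.777) = 3.120 g → mol O = 0.1950
Ratios (÷ 0.195): C 1.333, H 3.333, O 1.000
Multiply by 3: C 4.00, H 10.00, O 3.00 → C4H10O3

C4H10O3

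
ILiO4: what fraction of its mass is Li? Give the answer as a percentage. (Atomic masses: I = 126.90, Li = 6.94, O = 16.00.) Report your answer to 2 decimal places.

Molar mass = 1(126.90) + 1(6.94) + 4(16.00) = 197.840 g/mol
Mass of Li per mole = 1 × 6.94 = 6.940 g
% Li = 6.940 / 197.840 × 100 = 3.51%

3.51%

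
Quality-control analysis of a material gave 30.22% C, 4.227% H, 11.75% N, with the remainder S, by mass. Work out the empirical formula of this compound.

Assume 100 g: 30.22 g C, 4.227 g H, 11.75 g N, 53.803 g S.
C: 30.22 g ÷ 12.01 g/mol = 2.516 mol
H: 4.227 g ÷ 1.008 g/mol = 4.193 mol
N: 11.75 g ÷ 14.01 g/mol = 0.8387 mol
S: 53.803 g ÷ 32.07 g/mol = 1.678 mol
Smallest is N at 0.8387 mol; normalising gives C 3.000, H 5.000, N 1.000, S 2.000
Ratio ≈ 3:5:1:2, so the empirical formula is C3H5NS2

C3H5NS2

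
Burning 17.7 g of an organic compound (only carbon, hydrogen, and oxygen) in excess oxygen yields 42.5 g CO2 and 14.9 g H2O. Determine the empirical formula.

C7H12O2

mol C = 42.5 / 44.01 = 0.9657; mass C = 0.9657 × 12.01 = 11.60 g
mol H = 2 × (14.9 / 18.02) = 1.654; mass H = 1.654 × 1.008 = 1.667 g
mass O = 17.7 − (13.26) = 4.435 g → mol O = 0.2772
Divide by the smallest (0.2772 mol O): C 3.484, H 5.966, O 1.000
Scaling by 2: C 6.97, H 11.93, O 2.00 → C7H12O2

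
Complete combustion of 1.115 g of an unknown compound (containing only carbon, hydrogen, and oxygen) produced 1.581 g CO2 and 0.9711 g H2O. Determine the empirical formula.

CH3O

mol C = 1.581 / 44.01 = 0.03592; mass C = 0.03592 × 12.01 = 0.4314 g
mol H = 2 × (0.9711 / 18.02) = 0.1078; mass H = 0.1078 × 1.008 = 0.1086 g
mass O = 1.115 − (0.5401) = 0.5749 g → mol O = 0.03593
Ratios (÷ 0.03592): C 1.000, H 3.000, O 1.000
Ratio ≈ 1:3:1, so the empirical formula is CH3O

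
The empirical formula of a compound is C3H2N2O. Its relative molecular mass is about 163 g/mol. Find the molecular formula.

C6H4N4O2

Empirical-formula mass = 82.07 g/mol
n = 163 / 82.07 = 1.99 ≈ 2
Molecular formula = (C3H2N2O)2 = C6H4N4O2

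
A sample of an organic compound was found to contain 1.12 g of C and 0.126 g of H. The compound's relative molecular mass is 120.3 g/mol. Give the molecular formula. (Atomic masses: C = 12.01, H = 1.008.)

C9H12

C: 1.12 g ÷ 12.01 g/mol = 0.09326 mol
H: 0.126 g ÷ 1.008 g/mol = 0.125 mol
Smallest is C at 0.09326 mol; normalising gives C 1.000, H 1.340
×3: C 3.00, H 4.02 → C3H4
Empirical-formula mass = 40.06 g/mol
n = 120.3 / 40.06 = 3.00 ≈ 3
Molecular formula = (C3H4)×3 = C9H12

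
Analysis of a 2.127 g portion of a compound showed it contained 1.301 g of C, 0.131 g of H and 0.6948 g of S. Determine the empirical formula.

Moles — C: 1.301 / 12.01 = 0.1083 mol; H: 0.131 / 1.008 = 0.13 mol; S: 0.6948 / 32.07 = 0.02167 mol
Ratios (÷ 0.02167): C 5.000, H 5.999, S 1.000
→ C5H6S

C5H6S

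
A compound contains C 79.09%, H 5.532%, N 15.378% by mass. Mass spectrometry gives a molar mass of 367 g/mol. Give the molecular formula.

C24H20N4

Assume 100 g: 79.09 g C, 5.532 g H, 15.378 g N.
n(C) = 79.09/12.01 = 6.585, n(H) = 5.532/1.008 = 5.488, n(N) = 15.378/14.01 = 1.098
Divide by the smallest (1.098 mol N): C 6.000, H 5.000, N 1.000
Ratio ≈ 6:5:1, so the empirical formula is C6H5N
Empirical-formula mass = 91.11 g/mol
n = 367 / 91.11 = 4.03 ≈ 4
Molecular formula = (C6H5N)×4 = C24H20N4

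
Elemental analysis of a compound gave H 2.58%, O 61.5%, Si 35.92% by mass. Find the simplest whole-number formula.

H2O3Si

Assume 100 g: 2.58 g H, 61.5 g O, 35.92 g Si.
n(H) = 2.58/1.008 = 2.56, n(O) = 61.5/16.00 = 3.844, n(Si) = 35.92/28.09 = 1.279
Divide by the smallest (1.279 mol Si): H 2.002, O 3.006, Si 1.000
→ H2O3Si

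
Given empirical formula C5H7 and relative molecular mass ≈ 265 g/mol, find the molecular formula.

C20H28

Empirical-formula mass = 67.11 g/mol
n = 265 / 67.11 = 3.95 ≈ 4
Molecular formula = (C5H7)4 = C20H28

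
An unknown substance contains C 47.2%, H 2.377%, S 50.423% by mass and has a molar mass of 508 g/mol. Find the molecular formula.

C20H12S8

Assume 100 g: 47.2 g C, 2.377 g H, 50.423 g S.
C: 47.2 g ÷ 12.01 g/mol = 3.93 mol
H: 2.377 g ÷ 1.008 g/mol = 2.358 mol
S: 50.423 g ÷ 32.07 g/mol = 1.572 mol
Smallest is S at 1.572 mol; normalising gives C 2.500, H 1.500, S 1.000
×2: C 5.00, H 3.00, S 2.00 → C5H3S2
Empirical-formula mass = 127.21 g/mol
n = 508 / 127.21 = 3.99 ≈ 4
Molecular formula = (C5H3S2)×4 = C20H12S8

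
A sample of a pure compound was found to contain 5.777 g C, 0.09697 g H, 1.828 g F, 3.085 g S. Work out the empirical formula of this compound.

C: 5.777 g ÷ 12.01 g/mol = 0.481 mol
H: 0.09697 g ÷ 1.008 g/mol = 0.0962 mol
F: 1.828 g ÷ 19.00 g/mol = 0.09621 mol
S: 3.085 g ÷ 32.07 g/mol = 0.0962 mol
Smallest is S at 0.0962 mol; normalising gives C 5.000, H 1.000, F 1.000, S 1.000
≈ 5:1:1:1 → C5HFS

C5HFS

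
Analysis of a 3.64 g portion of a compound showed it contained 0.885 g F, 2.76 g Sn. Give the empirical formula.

n(F) = 0.885/19.00 = 0.04658, n(Sn) = 2.76/118.71 = 0.02325
Ratios (÷ 0.02325): F 2.003, Sn 1.000
≈ 2:1 → F2Sn

F2Sn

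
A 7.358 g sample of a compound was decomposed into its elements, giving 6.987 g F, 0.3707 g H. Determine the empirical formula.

FH

F: 6.987 g ÷ 19.00 g/mol = 0.3677 mol
H: 0.3707 g ÷ 1.008 g/mol = 0.3678 mol
Divide by the smallest (0.3677 mol F): F 1.000, H 1.000
Ratio ≈ 1:1, so the empirical formula is FH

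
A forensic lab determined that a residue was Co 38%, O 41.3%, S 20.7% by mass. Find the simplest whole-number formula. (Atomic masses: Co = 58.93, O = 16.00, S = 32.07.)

CoO4S

Assume 100 g: 38 g Co, 41.3 g O, 20.7 g S.
Moles — Co: 38 / 58.93 = 0.6448 mol; O: 41.3 / 16.00 = 2.581 mol; S: 20.7 / 32.07 = 0.6455 mol
Smallest is Co at 0.6448 mol; normalising gives Co 1.000, O 4.003, S 1.001
≈ 1:4:1 → CoO4S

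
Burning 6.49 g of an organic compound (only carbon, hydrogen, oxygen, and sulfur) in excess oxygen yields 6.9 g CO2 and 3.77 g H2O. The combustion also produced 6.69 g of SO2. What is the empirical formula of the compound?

mol C = 6.9 / 44.01 = 0.1568; mass C = 0.1568 × 12.01 = 1.883 g
mol H = 2 × (3.77 / 18.02) = 0.4184; mass H = 0.4184 × 1.008 = 0.4218 g
mol S = 6.69 / 64.07 = 0.1044; mass S = 3.349 g
mass O = 6.49 − (5.653) = 0.8366 g → mol O = 0.05229
Divide by the smallest (0.05229 mol O): C 2.998, H 8.002, O 1.000, S 1.997
→ C3H8OS2

C3H8OS2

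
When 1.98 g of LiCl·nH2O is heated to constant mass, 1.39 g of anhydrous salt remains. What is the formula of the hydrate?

Mass of water lost = 1.98 − 1.39 = 0.59 g → 0.59 / 18.02 = 0.03274 mol H2O
Molar mass of LiCl = 42.39 g/mol → mol LiCl = 1.39 / 42.39 = 0.03279
n = 0.03274 / 0.03279 = 1.00 ≈ 1 → LiCl·H2O

LiCl·H2O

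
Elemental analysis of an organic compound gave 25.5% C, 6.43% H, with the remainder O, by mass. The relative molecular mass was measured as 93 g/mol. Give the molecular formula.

Assume 100 g: 25.5 g C, 6.43 g H, 68.07 g O.
C: 25.5 g ÷ 12.01 g/mol = 2.123 mol
H: 6.43 g ÷ 1.008 g/mol = 6.379 mol
O: 68.07 g ÷ 16.00 g/mol = 4.254 mol
Ratios (÷ 2.123): C 1.000, H 3.004, O 2.004
→ CH3O2
Empirical-formula mass = 47.03 g/mol
n = 93 / 47.03 = 1.98 ≈ 2
Molecular formula = (CH3O2)×2 = C2H6O4

C2H6O4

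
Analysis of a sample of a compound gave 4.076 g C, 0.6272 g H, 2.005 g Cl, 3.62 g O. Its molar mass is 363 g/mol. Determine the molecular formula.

Moles — C: 4.076 / 12.01 = 0.3394 mol; H: 0.6272 / 1.008 = 0.6222 mol; Cl: 2.005 / 35.45 = 0.05656 mol; O: 3.62 / 16.00 = 0.2263 mol
Divide by the smallest (0.05656 mol Cl): C 6.001, H 11.001, Cl 1.000, O 4.000
Ratio ≈ 6:11:1:4, so the empirical formula is C6H11ClO4
Empirical-formula mass = 182.60 g/mol
n = 363 / 182.60 = 1.99 ≈ 2
Molecular formula = (C6H11ClO4)×2 = C12H22Cl2O8

C12H22Cl2O8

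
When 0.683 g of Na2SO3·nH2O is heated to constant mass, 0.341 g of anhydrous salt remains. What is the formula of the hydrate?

Mass of water lost = 0.683 − 0.341 = 0.342 g → 0.342 / 18.02 = 0.01898 mol H2O
Molar mass of Na2SO3 = 126.05 g/mol → mol Na2SO3 = 0.341 / 126.05 = 0.002705
n = 0.01898 / 0.002705 = 7.02 ≈ 7 → Na2SO3·7H2O

Na2SO3·7H2O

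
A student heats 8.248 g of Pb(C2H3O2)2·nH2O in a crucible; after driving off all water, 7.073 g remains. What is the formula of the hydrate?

Pb(C2H3O2)2·3H2O

Mass of water lost = 8.248 − 7.073 = 1.175 g → 1.175 / 18.02 = 0.06521 mol H2O
Molar mass of Pb(C2H3O2)2 = 325.29 g/mol → mol Pb(C2H3O2)2 = 7.073 / 325.29 = 0.02174
n = 0.06521 / 0.02174 = 3.00 ≈ 3 → Pb(C2H3O2)2·3H2O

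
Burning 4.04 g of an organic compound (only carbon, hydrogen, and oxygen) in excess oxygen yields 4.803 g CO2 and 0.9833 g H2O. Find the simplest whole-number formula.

C2H2O3

mol C = 4.803 / 44.01 = 0.1091; mass C = 0.1091 × 12.01 = 1.311 g
mol H = 2 × (0.9833 / 18.02) = 0.1091; mass H = 0.1091 × 1.008 = 0.1100 g
mass O = 4.04 − (1.421) = 2.619 g → mol O = 0.1637
Smallest is C at 0.1091 mol; normalising gives C 1.000, H 1.000, O 1.500
Scaling by 2: C 2.00, H 2.00, O 3.00 → C2H2O3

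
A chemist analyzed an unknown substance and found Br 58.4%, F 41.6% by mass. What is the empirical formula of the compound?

Assume 100 g: 58.4 g Br, 41.6 g F.
n(Br) = 58.4/79.90 = 0.7309, n(F) = 41.6/19.00 = 2.189
Ratios (÷ 0.7309): Br 1.000, F 2.996
→ BrF3

BrF3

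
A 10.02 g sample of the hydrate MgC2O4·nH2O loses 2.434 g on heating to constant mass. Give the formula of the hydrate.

MgC2O4·2H2O

Mass of anhydrous MgC2O4 = 10.02 − 2.434 = 7.586 g
mol H2O = 2.434 / 18.02 = 0.1351
Molar mass of MgC2O4 = 112.33 g/mol → mol MgC2O4 = 7.586 / 112.33 = 0.06753
n = 0.1351 / 0.06753 = 2.00 ≈ 2 → MgC2O4·2H2O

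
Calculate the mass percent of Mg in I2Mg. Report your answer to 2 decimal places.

Molar mass = 2(126.90) + 1(24.31) = 278.110 g/mol
Mass of Mg per mole = 1 × 24.31 = 24.310 g
% Mg = 24.310 / 278.110 × 100 = 8.74%

8.74%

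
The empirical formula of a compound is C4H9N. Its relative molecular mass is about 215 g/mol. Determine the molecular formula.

C12H27N3

Empirical-formula mass = 71.12 g/mol
n = 215 / 71.12 = 3.02 ≈ 3
Molecular formula = (C4H9N)3 = C12H27N3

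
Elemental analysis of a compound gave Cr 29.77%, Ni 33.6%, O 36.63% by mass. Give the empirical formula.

CrNiO4

Assume 100 g: 29.77 g Cr, 33.6 g Ni, 36.63 g O.
n(Cr) = 29.77/52.00 = 0.5725, n(Ni) = 33.6/58.69 = 0.5725, n(O) = 36.63/16.00 = 2.289
Ratios (÷ 0.5725): Cr 1.000, Ni 1.000, O 3.999
Ratio ≈ 1:1:4, so the empirical formula is CrNiO4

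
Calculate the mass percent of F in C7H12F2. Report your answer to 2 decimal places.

Molar mass = 7(12.01) + 12(1.008) + 2(19.00) = 134.166 g/mol
Mass of F per mole = 2 × 19.00 = 38.000 g
% F = 38.000 / 134.166 × 100 = 28.32%

28.32%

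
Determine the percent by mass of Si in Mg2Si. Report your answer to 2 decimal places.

Molar mass = 2(24.31) + 1(28.09) = 76.710 g/mol
Mass of Si per mole = 1 × 28.09 = 28.090 g
% Si = 28.090 / 76.710 × 100 = 36.62%

36.62%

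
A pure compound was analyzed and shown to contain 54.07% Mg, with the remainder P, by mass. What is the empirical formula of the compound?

Mg3P2

Assume 100 g: 54.07 g Mg, 45.93 g P.
Mg: 54.07 g ÷ 24.31 g/mol = 2.224 mol
P: 45.93 g ÷ 30.97 g/mol = 1.483 mol
Smallest is P at 1.483 mol; normalising gives Mg 1.500, P 1.000
×2: Mg 3.00, P 2.00 → Mg3P2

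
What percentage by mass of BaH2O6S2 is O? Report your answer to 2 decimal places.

32.05%

Molar mass = 1(137.33) + 2(1.008) + 6(16.00) + 2(32.07) = 299.486 g/mol
Mass of O per mole = 6 × 16.00 = 96.000 g
% O = 96.000 / 299.486 × 100 = 32.05%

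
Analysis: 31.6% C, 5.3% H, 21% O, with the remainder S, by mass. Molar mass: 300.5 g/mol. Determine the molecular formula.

C8H16O4S4

Assume 100 g: 31.6 g C, 5.3 g H, 21 g O, 42.1 g S.
Moles — C: 31.6 / 12.01 = 2.631 mol; H: 5.3 / 1.008 = 5.258 mol; O: 21 / 16.00 = 1.312 mol; S: 42.1 / 32.07 = 1.313 mol
Smallest is O at 1.312 mol; normalising gives C 2.005, H 4.006, O 1.000, S 1.000
≈ 2:4:1:1 → C2H4OS
Empirical-formula mass = 76.12 g/mol
n = 300.5 / 76.12 = 3.95 ≈ 4
Molecular formula = (C2H4OS)×4 = C8H16O4S4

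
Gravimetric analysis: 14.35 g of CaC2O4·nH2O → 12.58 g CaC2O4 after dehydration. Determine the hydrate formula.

CaC2O4·H2O

Mass of water lost = 14.35 − 12.58 = 1.77 g → 1.77 / 18.02 = 0.09822 mol H2O
Molar mass of CaC2O4 = 128.10 g/mol → mol CaC2O4 = 12.58 / 128.10 = 0.0982
n = 0.09822 / 0.0982 = 1.00 ≈ 1 → CaC2O4·H2O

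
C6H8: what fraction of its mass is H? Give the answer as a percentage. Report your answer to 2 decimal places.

Molar mass = 6(12.01) + 8(1.008) = 80.124 g/mol
Mass of H per mole = 8 × 1.008 = 8.064 g
% H = 8.064 / 80.124 × 100 = 10.06%

10.06%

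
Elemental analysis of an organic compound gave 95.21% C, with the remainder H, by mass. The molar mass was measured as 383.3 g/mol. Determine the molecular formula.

C30H18

Assume 100 g: 95.21 g C, 4.79 g H.
n(C) = 95.21/12.01 = 7.928, n(H) = 4.79/1.008 = 4.752
Divide by the smallest (4.752 mol H): C 1.668, H 1.000
Multiply by 3: C 5.00, H 3.00 → C5H3
Empirical-formula mass = 63.07 g/mol
n = 383.3 / 63.07 = 6.08 ≈ 6
Molecular formula = (C5H3)×6 = C30H18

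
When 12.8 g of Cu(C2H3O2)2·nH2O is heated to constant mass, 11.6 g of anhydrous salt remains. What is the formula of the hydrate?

Cu(C2H3O2)2·H2O

Mass of water lost = 12.8 − 11.6 = 1.2 g → 1.2 / 18.02 = 0.06659 mol H2O
Molar mass of Cu(C2H3O2)2 = 181.64 g/mol → mol Cu(C2H3O2)2 = 11.6 / 181.64 = 0.06386
n = 0.06659 / 0.06386 = 1.04 ≈ 1 → Cu(C2H3O2)2·H2O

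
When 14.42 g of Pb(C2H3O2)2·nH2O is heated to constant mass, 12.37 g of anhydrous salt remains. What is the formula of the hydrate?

Pb(C2H3O2)2·3H2O

Mass of water lost = 14.42 − 12.37 = 2.05 g → 2.05 / 18.02 = 0.1138 mol H2O
Molar mass of Pb(C2H3O2)2 = 325.29 g/mol → mol Pb(C2H3O2)2 = 12.37 / 325.29 = 0.03803
n = 0.1138 / 0.03803 = 2.99 ≈ 3 → Pb(C2H3O2)2·3H2O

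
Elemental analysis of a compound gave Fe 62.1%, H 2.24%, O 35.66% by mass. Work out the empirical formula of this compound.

FeH2O2

Assume 100 g: 62.1 g Fe, 2.24 g H, 35.66 g O.
n(Fe) = 62.1/55.85 = 1.112, n(H) = 2.24/1.008 = 2.222, n(O) = 35.66/16.00 = 2.229
Smallest is Fe at 1.112 mol; normalising gives Fe 1.000, H 1.999, O 2.004
≈ 1:2:2 → FeH2O2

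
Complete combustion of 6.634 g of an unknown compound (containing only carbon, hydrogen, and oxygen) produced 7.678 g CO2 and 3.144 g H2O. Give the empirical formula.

C2H4O3

mol C = 7.678 / 44.01 = 0.1745; mass C = 0.1745 × 12.01 = 2.095 g
mol H = 2 × (3.144 / 18.02) = 0.3489; mass H = 0.3489 × 1.008 = 0.3517 g
mass O = 6.634 − (2.447) = 4.187 g → mol O = 0.2617
Ratios (÷ 0.1745): C 1.000, H 2.000, O 1.500
×2: C 2.00, H 4.00, O 3.00 → C2H4O3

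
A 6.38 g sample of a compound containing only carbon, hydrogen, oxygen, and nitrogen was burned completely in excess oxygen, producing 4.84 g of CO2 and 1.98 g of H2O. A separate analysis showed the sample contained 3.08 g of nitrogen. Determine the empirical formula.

CH2N2O

mol C = 4.84 / 44.01 = 0.1100; mass C = 0.1100 × 12.01 = 1.321 g
mol H = 2 × (1.98 / 18.02) = 0.2198; mass H = 0.2198 × 1.008 = 0.2215 g
mol N = 3.08 / 14.01 = 0.2198
mass O = 6.38 − (4.622) = 1.758 g → mol O = 0.1099
Ratios (÷ 0.1099): C 1.001, H 2.000, N 2.001, O 1.000
≈ 1:2:2:1 → CH2N2O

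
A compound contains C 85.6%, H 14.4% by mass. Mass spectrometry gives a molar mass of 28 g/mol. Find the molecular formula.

C2H4

Assume 100 g: 85.6 g C, 14.4 g H.
n(C) = 85.6/12.01 = 7.127, n(H) = 14.4/1.008 = 14.29
Smallest is C at 7.127 mol; normalising gives C 1.000, H 2.004
≈ 1:2 → CH2
Empirical-formula mass = 14.03 g/mol
n = 28 / 14.03 = 2.00 ≈ 2
Molecular formula = (CH2)×2 = C2H4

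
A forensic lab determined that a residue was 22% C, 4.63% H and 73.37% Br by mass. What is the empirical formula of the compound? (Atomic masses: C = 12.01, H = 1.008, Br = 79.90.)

C2H5Br

Assume 100 g: 22 g C, 4.63 g H, 73.37 g Br.
Moles — C: 22 / 12.01 = 1.832 mol; H: 4.63 / 1.008 = 4.593 mol; Br: 73.37 / 79.90 = 0.9183 mol
Smallest is Br at 0.9183 mol; normalising gives C 1.995, H 5.002, Br 1.000
→ C2H5Br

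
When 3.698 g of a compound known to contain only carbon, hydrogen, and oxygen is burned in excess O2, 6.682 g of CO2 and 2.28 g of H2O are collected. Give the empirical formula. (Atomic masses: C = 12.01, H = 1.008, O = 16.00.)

C3H5O2

mol C = 6.682 / 44.01 = 0.1518; mass C = 0.1518 × 12.01 = 1.823 g
mol H = 2 × (2.28 / 18.02) = 0.2531; mass H = 0.2531 × 1.008 = 0.2551 g
mass O = 3.698 − (2.079) = 1.619 g → mol O = 0.1012
Smallest is O at 0.1012 mol; normalising gives C 1.500, H 2.500, O 1.000
×2: C 3.00, H 5.00, O 2.00 → C3H5O2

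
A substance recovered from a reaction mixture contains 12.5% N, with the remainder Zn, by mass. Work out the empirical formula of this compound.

Assume 100 g: 12.5 g N, 87.5 g Zn.
Moles — N: 12.5 / 14.01 = 0.8922 mol; Zn: 87.5 / 65.38 = 1.338 mol
Smallest is N at 0.8922 mol; normalising gives N 1.000, Zn 1.500
Scaling by 2: N 2.00, Zn 3.00 → N2Zn3

N2Zn3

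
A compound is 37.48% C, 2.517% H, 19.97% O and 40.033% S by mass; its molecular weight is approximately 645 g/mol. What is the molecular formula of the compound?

C20H16O8S8

Assume 100 g: 37.48 g C, 2.517 g H, 19.97 g O, 40.033 g S.
C: 37.48 g ÷ 12.01 g/mol = 3.121 mol
H: 2.517 g ÷ 1.008 g/mol = 2.497 mol
O: 19.97 g ÷ 16.00 g/mol = 1.248 mol
S: 40.033 g ÷ 32.07 g/mol = 1.248 mol
Divide by the smallest (1.248 mol O): C 2.500, H 2.001, O 1.000, S 1.000
Multiply by 2: C 5.00, H 4.00, O 2.00, S 2.00 → C5H4O2S2
Empirical-formula mass = 160.22 g/mol
n = 645 / 160.22 = 4.03 ≈ 4
Molecular formula = (C5H4O2S2)×4 = C20H16O8S8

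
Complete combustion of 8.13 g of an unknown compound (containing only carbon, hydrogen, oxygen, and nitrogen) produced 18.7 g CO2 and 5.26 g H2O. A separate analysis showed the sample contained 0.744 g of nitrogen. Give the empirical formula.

C8H11NO2

mol C = 18.7 / 44.01 = 0.4249; mass C = 0.4249 × 12.01 = 5.103 g
mol H = 2 × (5.26 / 18.02) = 0.5838; mass H = 0.5838 × 1.008 = 0.5885 g
mol N = 0.744 / 14.01 = 0.05310
mass O = 8.13 − (6.436) = 1.694 g → mol O = 0.1059
Divide by the smallest (0.0531 mol N): C 8.001, H 10.993, N 1.000, O 1.994
Ratio ≈ 8:11:1:2, so the empirical formula is C8H11NO2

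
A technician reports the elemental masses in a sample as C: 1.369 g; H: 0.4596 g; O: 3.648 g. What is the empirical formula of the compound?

n(C) = 1.369/12.01 = 0.114, n(H) = 0.4596/1.008 = 0.456, n(O) = 3.648/16.00 = 0.228
Smallest is C at 0.114 mol; normalising gives C 1.000, H 4.000, O 2.000
≈ 1:4:2 → CH4O2

CH4O2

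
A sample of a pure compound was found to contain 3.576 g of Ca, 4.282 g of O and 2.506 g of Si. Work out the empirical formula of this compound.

n(Ca) = 3.576/40.08 = 0.08922, n(O) = 4.282/16.00 = 0.2676, n(Si) = 2.506/28.09 = 0.08921
Divide by the smallest (0.08921 mol Si): Ca 1.000, O 3.000, Si 1.000
Ratio ≈ 1:3:1, so the empirical formula is CaO3Si

CaO3Si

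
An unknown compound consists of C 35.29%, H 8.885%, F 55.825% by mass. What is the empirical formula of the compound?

CH3F

Assume 100 g: 35.29 g C, 8.885 g H, 55.825 g F.
C: 35.29 g ÷ 12.01 g/mol = 2.938 mol
H: 8.885 g ÷ 1.008 g/mol = 8.814 mol
F: 55.825 g ÷ 19.00 g/mol = 2.938 mol
Smallest is F at 2.938 mol; normalising gives C 1.000, H 3.000, F 1.000
Ratio ≈ 1:3:1, so the empirical formula is CH3F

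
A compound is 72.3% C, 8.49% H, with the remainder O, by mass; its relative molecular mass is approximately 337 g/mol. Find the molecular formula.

Assume 100 g: 72.3 g C, 8.49 g H, 19.21 g O.
C: 72.3 g ÷ 12.01 g/mol = 6.02 mol
H: 8.49 g ÷ 1.008 g/mol = 8.423 mol
O: 19.21 g ÷ 16.00 g/mol = 1.201 mol
Ratios (÷ 1.201): C 5.014, H 7.015, O 1.000
Ratio ≈ 5:7:1, so the empirical formula is C5H7O
Empirical-formula mass = 83.11 g/mol
n = 337 / 83.11 = 4.06 ≈ 4
Molecular formula = (C5H7O)×4 = C20H28O4

C20H28O4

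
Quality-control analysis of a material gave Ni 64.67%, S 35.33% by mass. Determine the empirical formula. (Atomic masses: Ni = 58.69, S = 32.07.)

Assume 100 g: 64.67 g Ni, 35.33 g S.
Ni: 64.67 g ÷ 58.69 g/mol = 1.102 mol
S: 35.33 g ÷ 32.07 g/mol = 1.102 mol
Smallest is S at 1.102 mol; normalising gives Ni 1.000, S 1.000
Ratio ≈ 1:1, so the empirical formula is NiS

NiS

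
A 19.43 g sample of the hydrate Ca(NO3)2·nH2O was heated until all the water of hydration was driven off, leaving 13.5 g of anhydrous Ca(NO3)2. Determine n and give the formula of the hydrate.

Ca(NO3)2·4H2O

Mass of water lost = 19.43 − 13.5 = 5.93 g → 5.93 / 18.02 = 0.3291 mol H2O
Molar mass of Ca(NO3)2 = 164.10 g/mol → mol Ca(NO3)2 = 13.5 / 164.10 = 0.08227
n = 0.3291 / 0.08227 = 4.00 ≈ 4 → Ca(NO3)2·4H2O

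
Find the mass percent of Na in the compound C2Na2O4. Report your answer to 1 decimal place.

Molar mass = 2(12.01) + 2(22.99) + 4(16.00) = 134.000 g/mol
Mass of Na per mole = 2 × 22.99 = 45.980 g
% Na = 45.980 / 134.000 × 100 = 34.3%

34.3%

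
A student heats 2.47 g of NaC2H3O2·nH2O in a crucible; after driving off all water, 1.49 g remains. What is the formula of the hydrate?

Mass of water lost = 2.47 − 1.49 = 0.98 g → 0.98 / 18.02 = 0.05438 mol H2O
Molar mass of NaC2H3O2 = 82.03 g/mol → mol NaC2H3O2 = 1.49 / 82.03 = 0.01816
n = 0.05438 / 0.01816 = 2.99 ≈ 3 → NaC2H3O2·3H2O

NaC2H3O2·3H2O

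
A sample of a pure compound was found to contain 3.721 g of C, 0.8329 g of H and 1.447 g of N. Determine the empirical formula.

C: 3.721 g ÷ 12.01 g/mol = 0.3098 mol
H: 0.8329 g ÷ 1.008 g/mol = 0.8263 mol
N: 1.447 g ÷ 14.01 g/mol = 0.1033 mol
Smallest is N at 0.1033 mol; normalising gives C 3.000, H 8.000, N 1.000
→ C3H8N

C3H8N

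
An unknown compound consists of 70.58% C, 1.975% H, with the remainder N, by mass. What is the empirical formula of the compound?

Assume 100 g: 70.58 g C, 1.975 g H, 27.445 g N.
C: 70.58 g ÷ 12.01 g/mol = 5.877 mol
H: 1.975 g ÷ 1.008 g/mol = 1.959 mol
N: 27.445 g ÷ 14.01 g/mol = 1.959 mol
Smallest is N at 1.959 mol; normalising gives C 3.000, H 1.000, N 1.000
≈ 3:1:1 → C3HN

C3HN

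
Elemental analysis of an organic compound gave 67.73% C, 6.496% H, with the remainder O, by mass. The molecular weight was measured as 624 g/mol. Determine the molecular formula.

C35H40O10

Assume 100 g: 67.73 g C, 6.496 g H, 25.774 g O.
C: 67.73 g ÷ 12.01 g/mol = 5.639 mol
H: 6.496 g ÷ 1.008 g/mol = 6.444 mol
O: 25.774 g ÷ 16.00 g/mol = 1.611 mol
Ratios (÷ 1.611): C 3.501, H 4.001, O 1.000
×2: C 7.00, H 8.00, O 2.00 → C7H8O2
Empirical-formula mass = 124.13 g/mol
n = 624 / 124.13 = 5.03 ≈ 5
Molecular formula = (C7H8O2)×5 = C35H40O10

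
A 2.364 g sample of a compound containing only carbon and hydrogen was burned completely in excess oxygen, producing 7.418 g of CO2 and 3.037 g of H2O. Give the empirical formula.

CH2

mol C = 7.418 / 44.01 = 0.1686; mass C = 0.1686 × 12.01 = 2.024 g
mol H = 2 × (3.037 / 18.02) = 0.3371; mass H = 0.3371 × 1.008 = 0.3398 g
Ratios (÷ 0.1686): C 1.000, H 2.000
Ratio ≈ 1:2, so the empirical formula is CH2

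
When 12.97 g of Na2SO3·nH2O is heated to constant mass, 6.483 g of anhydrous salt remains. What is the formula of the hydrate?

Na2SO3·7H2O

Mass of water lost = 12.97 − 6.483 = 6.487 g → 6.487 / 18.02 = 0.36 mol H2O
Molar mass of Na2SO3 = 126.05 g/mol → mol Na2SO3 = 6.483 / 126.05 = 0.05143
n = 0.36 / 0.05143 = 7.00 ≈ 7 → Na2SO3·7H2O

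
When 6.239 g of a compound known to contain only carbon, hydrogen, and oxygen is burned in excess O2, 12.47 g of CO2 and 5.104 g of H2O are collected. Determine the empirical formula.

C2H4O

mol C = 12.47 / 44.01 = 0.2833; mass C = 0.2833 × 12.01 = 3.403 g
mol H = 2 × (5.104 / 18.02) = 0.5665; mass H = 0.5665 × 1.008 = 0.5710 g
mass O = 6.239 − (3.974) = 2.265 g → mol O = 0.1416
Ratios (÷ 0.1416): C 2.002, H 4.002, O 1.000
≈ 2:4:1 → C2H4O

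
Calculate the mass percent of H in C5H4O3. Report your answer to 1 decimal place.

Molar mass = 5(12.01) + 4(1.008) + 3(16.00) = 112.082 g/mol
Mass of H per mole = 4 × 1.008 = 4.032 g
% H = 4.032 / 112.082 × 100 = 3.6%

3.6%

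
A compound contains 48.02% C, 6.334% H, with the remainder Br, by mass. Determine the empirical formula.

C7H11Br

Assume 100 g: 48.02 g C, 6.334 g H, 45.646 g Br.
Moles — C: 48.02 / 12.01 = 3.998 mol; H: 6.334 / 1.008 = 6.284 mol; Br: 45.646 / 79.90 = 0.5713 mol
Smallest is Br at 0.5713 mol; normalising gives C 6.999, H 10.999, Br 1.000
Ratio ≈ 7:11:1, so the empirical formula is C7H11Br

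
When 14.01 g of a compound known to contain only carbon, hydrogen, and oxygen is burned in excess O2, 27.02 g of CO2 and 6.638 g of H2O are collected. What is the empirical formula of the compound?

mol C = 27.02 / 44.01 = 0.6140; mass C = 0.6140 × 12.01 = 7.374 g
mol H = 2 × (6.638 / 18.02) = 0.7367; mass H = 0.7367 × 1.008 = 0.7426 g
mass O = 14.01 − (8.116) = 5.894 g → mol O = 0.3684
Smallest is O at 0.3684 mol; normalising gives C 1.667, H 2.000, O 1.000
×3: C 5.00, H 6.00, O 3.00 → C5H6O3

C5H6O3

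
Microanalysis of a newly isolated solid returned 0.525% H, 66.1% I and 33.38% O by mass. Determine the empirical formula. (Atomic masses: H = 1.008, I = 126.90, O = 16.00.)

HIO4

Assume 100 g: 0.525 g H, 66.1 g I, 33.38 g O.
Moles — H: 0.525 / 1.008 = 0.5208 mol; I: 66.1 / 126.90 = 0.5209 mol; O: 33.38 / 16.00 = 2.086 mol
Ratios (÷ 0.5208): H 1.000, I 1.000, O 4.006
→ HIO4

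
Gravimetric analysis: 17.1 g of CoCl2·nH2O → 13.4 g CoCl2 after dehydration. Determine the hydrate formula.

CoCl2·2H2O

Mass of water lost = 17.1 − 13.4 = 3.7 g → 3.7 / 18.02 = 0.2053 mol H2O
Molar mass of CoCl2 = 129.83 g/mol → mol CoCl2 = 13.4 / 129.83 = 0.1032
n = 0.2053 / 0.1032 = 1.99 ≈ 2 → CoCl2·2H2O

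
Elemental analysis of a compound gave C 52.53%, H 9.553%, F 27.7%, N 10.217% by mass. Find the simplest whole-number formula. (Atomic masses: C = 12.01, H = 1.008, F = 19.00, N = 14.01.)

C6H13F2N

Assume 100 g: 52.53 g C, 9.553 g H, 27.7 g F, 10.217 g N.
n(C) = 52.53/12.01 = 4.374, n(H) = 9.553/1.008 = 9.477, n(F) = 27.7/19.00 = 1.458, n(N) = 10.217/14.01 = 0.7293
Smallest is N at 0.7293 mol; normalising gives C 5.998, H 12.996, F 1.999, N 1.000
Ratio ≈ 6:13:2:1, so the empirical formula is C6H13F2N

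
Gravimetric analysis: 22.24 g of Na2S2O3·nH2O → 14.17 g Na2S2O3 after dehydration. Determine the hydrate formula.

Na2S2O3·5H2O

Mass of water lost = 22.24 − 14.17 = 8.07 g → 8.07 / 18.02 = 0.4478 mol H2O
Molar mass of Na2S2O3 = 158.12 g/mol → mol Na2S2O3 = 14.17 / 158.12 = 0.08962
n = 0.4478 / 0.08962 = 5.00 ≈ 5 → Na2S2O3·5H2O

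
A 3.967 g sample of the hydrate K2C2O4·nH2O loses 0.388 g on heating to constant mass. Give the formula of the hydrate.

Mass of anhydrous K2C2O4 = 3.967 − 0.388 = 3.579 g
mol H2O = 0.388 / 18.02 = 0.02153
Molar mass of K2C2O4 = 166.22 g/mol → mol K2C2O4 = 3.579 / 166.22 = 0.02153
n = 0.02153 / 0.02153 = 1.00 ≈ 1 → K2C2O4·H2O

K2C2O4·H2O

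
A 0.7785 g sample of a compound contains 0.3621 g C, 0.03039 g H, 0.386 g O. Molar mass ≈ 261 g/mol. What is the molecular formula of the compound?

C: 0.3621 g ÷ 12.01 g/mol = 0.03015 mol
H: 0.03039 g ÷ 1.008 g/mol = 0.03015 mol
O: 0.386 g ÷ 16.00 g/mol = 0.02413 mol
Divide by the smallest (0.02413 mol O): C 1.250, H 1.250, O 1.000
×4: C 5.00, H 5.00, O 4.00 → C5H5O4
Empirical-formula mass = 129.09 g/mol
n = 261 / 129.09 = 2.02 ≈ 2
Molecular formula = (C5H5O4)×2 = C10H10O8

C10H10O8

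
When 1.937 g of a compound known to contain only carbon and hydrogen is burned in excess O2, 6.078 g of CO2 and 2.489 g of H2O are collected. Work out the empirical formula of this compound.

CH2

mol C = 6.078 / 44.01 = 0.1381; mass C = 0.1381 × 12.01 = 1.659 g
mol H = 2 × (2.489 / 18.02) = 0.2762; mass H = 0.2762 × 1.008 = 0.2785 g
Smallest is C at 0.1381 mol; normalising gives C 1.000, H 2.000
Ratio ≈ 1:2, so the empirical formula is CH2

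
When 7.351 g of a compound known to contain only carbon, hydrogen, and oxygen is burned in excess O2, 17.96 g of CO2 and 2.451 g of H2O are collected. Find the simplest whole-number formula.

mol C = 17.96 / 44.01 = 0.4081; mass C = 0.4081 × 12.01 = 4.901 g
mol H = 2 × (2.451 / 18.02) = 0.2720; mass H = 0.2720 × 1.008 = 0.2742 g
mass O = 7.351 − (5.175) = 2.176 g → mol O = 0.1360
Ratios (÷ 0.136): C 3.001, H 2.001, O 1.000
≈ 3:2:1 → C3H2O

C3H2O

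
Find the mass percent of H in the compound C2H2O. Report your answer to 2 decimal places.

Molar mass = 2(12.01) + 2(1.008) + 1(16.00) = 42.036 g/mol
Mass of H per mole = 2 × 1.008 = 2.016 g
% H = 2.016 / 42.036 × 100 = 4.80%

4.80%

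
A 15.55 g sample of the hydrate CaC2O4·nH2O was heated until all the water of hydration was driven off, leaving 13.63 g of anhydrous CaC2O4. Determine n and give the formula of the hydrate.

Mass of water lost = 15.55 − 13.63 = 1.92 g → 1.92 / 18.02 = 0.1065 mol H2O
Molar mass of CaC2O4 = 128.10 g/mol → mol CaC2O4 = 13.63 / 128.10 = 0.1064
n = 0.1065 / 0.1064 = 1.00 ≈ 1 → CaC2O4·H2O

CaC2O4·H2O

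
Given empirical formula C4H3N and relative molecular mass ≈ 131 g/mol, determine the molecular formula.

Empirical-formula mass = 65.07 g/mol
n = 131 / 65.07 = 2.01 ≈ 2
Molecular formula = (C4H3N)2 = C8H6N2

C8H6N2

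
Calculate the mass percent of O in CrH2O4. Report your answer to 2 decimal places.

Molar mass = 1(52.00) + 2(1.008) + 4(16.00) = 118.016 g/mol
Mass of O per mole = 4 × 16.00 = 64.000 g
% O = 64.000 / 118.016 × 100 = 54.23%

54.23%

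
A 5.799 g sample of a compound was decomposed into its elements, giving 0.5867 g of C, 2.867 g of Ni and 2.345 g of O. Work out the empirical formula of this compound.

C: 0.5867 g ÷ 12.01 g/mol = 0.04885 mol
Ni: 2.867 g ÷ 58.69 g/mol = 0.04885 mol
O: 2.345 g ÷ 16.00 g/mol = 0.1466 mol
Divide by the smallest (0.04885 mol Ni): C 1.000, Ni 1.000, O 3.000
Ratio ≈ 1:1:3, so the empirical formula is CNiO3

CNiO3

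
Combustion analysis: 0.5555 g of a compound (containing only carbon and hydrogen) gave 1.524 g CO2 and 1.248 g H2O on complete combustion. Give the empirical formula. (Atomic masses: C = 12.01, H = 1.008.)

CH4

mol C = 1.524 / 44.01 = 0.03463; mass C = 0.03463 × 12.01 = 0.4159 g
mol H = 2 × (1.248 / 18.02) = 0.1385; mass H = 0.1385 × 1.008 = 0.1396 g
Ratios (÷ 0.03463): C 1.000, H 4.000
Ratio ≈ 1:4, so the empirical formula is CH4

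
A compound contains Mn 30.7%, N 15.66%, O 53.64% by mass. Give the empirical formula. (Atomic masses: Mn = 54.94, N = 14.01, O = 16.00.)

Assume 100 g: 30.7 g Mn, 15.66 g N, 53.64 g O.
Moles — Mn: 30.7 / 54.94 = 0.5588 mol; N: 15.66 / 14.01 = 1.118 mol; O: 53.64 / 16.00 = 3.353 mol
Ratios (÷ 0.5588): Mn 1.000, N 2.000, O 6.000
≈ 1:2:6 → MnN2O6

MnN2O6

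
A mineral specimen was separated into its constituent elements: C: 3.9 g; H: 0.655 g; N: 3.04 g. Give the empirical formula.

C3H6N2

Moles — C: 3.9 / 12.01 = 0.3247 mol; H: 0.655 / 1.008 = 0.6498 mol; N: 3.04 / 14.01 = 0.217 mol
Divide by the smallest (0.217 mol N): C 1.497, H 2.995, N 1.000
×2: C 2.99, H 5.99, N 2.00 → C3H6N2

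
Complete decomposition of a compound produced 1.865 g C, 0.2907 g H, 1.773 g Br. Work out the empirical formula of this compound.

C: 1.865 g ÷ 12.01 g/mol = 0.1553 mol
H: 0.2907 g ÷ 1.008 g/mol = 0.2884 mol
Br: 1.773 g ÷ 79.90 g/mol = 0.02219 mol
Smallest is Br at 0.02219 mol; normalising gives C 6.998, H 12.996, Br 1.000
→ C7H13Br

C7H13Br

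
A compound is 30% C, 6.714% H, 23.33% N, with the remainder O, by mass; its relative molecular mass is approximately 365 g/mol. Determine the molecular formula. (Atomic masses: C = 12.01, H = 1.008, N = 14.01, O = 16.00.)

Assume 100 g: 30 g C, 6.714 g H, 23.33 g N, 39.956 g O.
n(C) = 30/12.01 = 2.498, n(H) = 6.714/1.008 = 6.661, n(N) = 23.33/14.01 = 1.665, n(O) = 39.956/16.00 = 2.497
Smallest is N at 1.665 mol; normalising gives C 1.500, H 4.000, N 1.000, O 1.500
×2: C 3.00, H 8.00, N 2.00, O 3.00 → C3H8N2O3
Empirical-formula mass = 120.11 g/mol
n = 365 / 120.11 = 3.04 ≈ 3
Molecular formula = (C3H8N2O3)×3 = C9H24N6O9

C9H24N6O9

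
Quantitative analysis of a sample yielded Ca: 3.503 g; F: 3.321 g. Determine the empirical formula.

Ca: 3.503 g ÷ 40.08 g/mol = 0.0874 mol
F: 3.321 g ÷ 19.00 g/mol = 0.1748 mol
Smallest is Ca at 0.0874 mol; normalising gives Ca 1.000, F 2.000
→ CaF2

CaF2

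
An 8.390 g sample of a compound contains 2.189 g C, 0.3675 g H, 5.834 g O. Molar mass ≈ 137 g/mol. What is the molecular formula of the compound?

C: 2.189 g ÷ 12.01 g/mol = 0.1823 mol
H: 0.3675 g ÷ 1.008 g/mol = 0.3646 mol
O: 5.834 g ÷ 16.00 g/mol = 0.3646 mol
Ratios (÷ 0.1823): C 1.000, H 2.000, O 2.001
≈ 1:2:2 → CH2O2
Empirical-formula mass = 46.03 g/mol
n = 137 / 46.03 = 2.98 ≈ 3
Molecular formula = (CH2O2)×3 = C3H6O6

C3H6O6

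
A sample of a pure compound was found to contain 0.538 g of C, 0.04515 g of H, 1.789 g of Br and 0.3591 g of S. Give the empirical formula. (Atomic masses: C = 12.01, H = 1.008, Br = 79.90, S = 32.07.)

C4H4Br2S

C: 0.538 g ÷ 12.01 g/mol = 0.0448 mol
H: 0.04515 g ÷ 1.008 g/mol = 0.04479 mol
Br: 1.789 g ÷ 79.90 g/mol = 0.02239 mol
S: 0.3591 g ÷ 32.07 g/mol = 0.0112 mol
Ratios (÷ 0.0112): C 4.001, H 4.000, Br 2.000, S 1.000
→ C4H4Br2S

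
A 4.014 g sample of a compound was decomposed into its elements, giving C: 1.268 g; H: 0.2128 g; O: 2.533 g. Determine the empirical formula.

Moles — C: 1.268 / 12.01 = 0.1056 mol; H: 0.2128 / 1.008 = 0.2111 mol; O: 2.533 / 16.00 = 0.1583 mol
Divide by the smallest (0.1056 mol C): C 1.000, H 2.000, O 1.499
Multiply by 2: C 2.00, H 4.00, O 3.00 → C2H4O3

C2H4O3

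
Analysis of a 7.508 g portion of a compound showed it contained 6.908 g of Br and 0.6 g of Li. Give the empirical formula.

n(Br) = 6.908/79.90 = 0.08646, n(Li) = 0.6/6.94 = 0.08646
Ratios (÷ 0.08646): Br 1.000, Li 1.000
≈ 1:1 → BrLi

BrLi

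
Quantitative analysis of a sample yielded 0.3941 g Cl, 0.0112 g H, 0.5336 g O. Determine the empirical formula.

ClHO3

Moles — Cl: 0.3941 / 35.45 = 0.01112 mol; H: 0.0112 / 1.008 = 0.01111 mol; O: 0.5336 / 16.00 = 0.03335 mol
Divide by the smallest (0.01111 mol H): Cl 1.001, H 1.000, O 3.001
≈ 1:1:3 → ClHO3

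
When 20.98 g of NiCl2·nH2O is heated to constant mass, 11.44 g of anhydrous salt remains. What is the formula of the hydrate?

NiCl2·6H2O

Mass of water lost = 20.98 − 11.44 = 9.54 g → 9.54 / 18.02 = 0.5294 mol H2O
Molar mass of NiCl2 = 129.59 g/mol → mol NiCl2 = 11.44 / 129.59 = 0.08828
n = 0.5294 / 0.08828 = 6.00 ≈ 6 → NiCl2·6H2O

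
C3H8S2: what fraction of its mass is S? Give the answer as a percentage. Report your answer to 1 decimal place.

Molar mass = 3(12.01) + 8(1.008) + 2(32.07) = 108.234 g/mol
Mass of S per mole = 2 × 32.07 = 64.140 g
% S = 64.140 / 108.234 × 100 = 59.3%

59.3%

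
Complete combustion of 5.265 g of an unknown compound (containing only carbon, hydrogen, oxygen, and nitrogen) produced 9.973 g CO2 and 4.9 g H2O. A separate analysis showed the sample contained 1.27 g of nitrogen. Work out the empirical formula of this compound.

C5H12N2O

mol C = 9.973 / 44.01 = 0.2266; mass C = 0.2266 × 12.01 = 2.722 g
mol H = 2 × (4.9 / 18.02) = 0.5438; mass H = 0.5438 × 1.008 = 0.5482 g
mol N = 1.27 / 14.01 = 0.09065
mass O = 5.265 − (4.540) = 0.7253 g → mol O = 0.04533
Ratios (÷ 0.04533): C 4.999, H 11.998, N 2.000, O 1.000
Ratio ≈ 5:12:2:1, so the empirical formula is C5H12N2O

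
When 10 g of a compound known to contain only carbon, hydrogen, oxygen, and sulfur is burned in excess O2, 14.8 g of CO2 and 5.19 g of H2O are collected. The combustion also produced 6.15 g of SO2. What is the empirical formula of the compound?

C7H12O3S2

mol C = 14.8 / 44.01 = 0.3363; mass C = 0.3363 × 12.01 = 4.039 g
mol H = 2 × (5.19 / 18.02) = 0.5760; mass H = 0.5760 × 1.008 = 0.5806 g
mol S = 6.15 / 64.07 = 0.09599; mass S = 3.078 g
mass O = 10 − (7.698) = 2.302 g → mol O = 0.1439
Smallest is S at 0.09599 mol; normalising gives C 3.503, H 6.001, O 1.499, S 1.000
Scaling by 2: C 7.01, H 12.00, O 3.00, S 2.00 → C7H12O3S2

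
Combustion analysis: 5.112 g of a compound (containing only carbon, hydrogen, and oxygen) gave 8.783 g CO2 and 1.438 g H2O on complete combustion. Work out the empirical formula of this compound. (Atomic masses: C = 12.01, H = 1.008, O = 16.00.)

mol C = 8.783 / 44.01 = 0.1996; mass C = 0.1996 × 12.01 = 2.397 g
mol H = 2 × (1.438 / 18.02) = 0.1596; mass H = 0.1596 × 1.008 = 0.1609 g
mass O = 5.112 − (2.558) = 2.554 g → mol O = 0.1596
Ratios (÷ 0.1596): C 1.250, H 1.000, O 1.000
Multiply by 4: C 5.00, H 4.00, O 4.00 → C5H4O4

C5H4O4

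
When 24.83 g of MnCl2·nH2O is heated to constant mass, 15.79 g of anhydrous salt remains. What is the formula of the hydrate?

MnCl2·4H2O

Mass of water lost = 24.83 − 15.79 = 9.04 g → 9.04 / 18.02 = 0.5017 mol H2O
Molar mass of MnCl2 = 125.84 g/mol → mol MnCl2 = 15.79 / 125.84 = 0.1255
n = 0.5017 / 0.1255 = 4.00 ≈ 4 → MnCl2·4H2O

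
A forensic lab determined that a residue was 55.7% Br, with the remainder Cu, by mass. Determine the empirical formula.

Assume 100 g: 55.7 g Br, 44.3 g Cu.
Moles — Br: 55.7 / 79.90 = 0.6971 mol; Cu: 44.3 / 63.55 = 0.6971 mol
Ratios (÷ 0.6971): Br 1.000, Cu 1.000
→ BrCu

BrCu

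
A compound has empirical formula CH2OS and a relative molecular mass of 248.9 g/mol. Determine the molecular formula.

Empirical-formula mass = 62.10 g/mol
n = 248.9 / 62.10 = 4.01 ≈ 4
Molecular formula = (CH2OS)4 = C4H8O4S4

C4H8O4S4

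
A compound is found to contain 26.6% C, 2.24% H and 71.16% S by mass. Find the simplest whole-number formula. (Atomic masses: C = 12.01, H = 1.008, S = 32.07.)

Assume 100 g: 26.6 g C, 2.24 g H, 71.16 g S.
n(C) = 26.6/12.01 = 2.215, n(H) = 2.24/1.008 = 2.222, n(S) = 71.16/32.07 = 2.219
Divide by the smallest (2.215 mol C): C 1.000, H 1.003, S 1.002
≈ 1:1:1 → CHS

CHS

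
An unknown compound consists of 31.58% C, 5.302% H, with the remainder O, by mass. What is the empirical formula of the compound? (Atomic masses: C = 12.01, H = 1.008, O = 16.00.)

Assume 100 g: 31.58 g C, 5.302 g H, 63.118 g O.
n(C) = 31.58/12.01 = 2.629, n(H) = 5.302/1.008 = 5.26, n(O) = 63.118/16.00 = 3.945
Divide by the smallest (2.629 mol C): C 1.000, H 2.000, O 1.500
Multiply by 2: C 2.00, H 4.00, O 3.00 → C2H4O3

C2H4O3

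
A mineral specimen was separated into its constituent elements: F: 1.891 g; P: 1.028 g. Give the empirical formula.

F3P

Moles — F: 1.891 / 19.00 = 0.09953 mol; P: 1.028 / 30.97 = 0.03319 mol
Divide by the smallest (0.03319 mol P): F 2.998, P 1.000
≈ 3:1 → F3P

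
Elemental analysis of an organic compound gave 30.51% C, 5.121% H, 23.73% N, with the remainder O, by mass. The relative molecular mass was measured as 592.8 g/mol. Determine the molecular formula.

C15H30N10O15

Assume 100 g: 30.51 g C, 5.121 g H, 23.73 g N, 40.639 g O.
Moles — C: 30.51 / 12.01 = 2.54 mol; H: 5.121 / 1.008 = 5.08 mol; N: 23.73 / 14.01 = 1.694 mol; O: 40.639 / 16.00 = 2.54 mol
Ratios (÷ 1.694): C 1.500, H 2.999, N 1.000, O 1.500
×2: C 3.00, H 6.00, N 2.00, O 3.00 → C3H6N2O3
Empirical-formula mass = 118.10 g/mol
n = 592.8 / 118.10 = 5.02 ≈ 5
Molecular formula = (C3H6N2O3)×5 = C15H30N10O15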